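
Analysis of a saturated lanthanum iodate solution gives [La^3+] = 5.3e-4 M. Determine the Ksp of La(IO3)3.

La(IO3)3(s) ⇌ La^3+ + 3 IO3^-
Stoichiometry gives [IO3^-] = (3/1)[La^3+] = 1.59 x 10^-3 M.
Ksp = [La^3+][IO3^-]^3
Ksp = 5.3 x 10^-4 × (1.59 × 10^-3)^3 = 2.1 × 10^-12

Ksp ≈ 2.1 x 10^-12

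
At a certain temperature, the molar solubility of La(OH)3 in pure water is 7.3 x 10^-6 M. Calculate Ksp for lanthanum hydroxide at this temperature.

7.7 × 10^-20

La(OH)3(s) ⇌ La^3+(aq) + 3 OH^-(aq)
For each mole of La(OH)3 that dissolves: [La^3+] = s, [OH^-] = 3s.
Ksp = [La^3+][OH^-]^3
Ksp = s(3s)^3 = 27s^4
With s = 7.3 × 10^-6: Ksp = 7.7 x 10^-20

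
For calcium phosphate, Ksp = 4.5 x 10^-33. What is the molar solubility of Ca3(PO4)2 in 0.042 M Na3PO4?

Ca3(PO4)2(s) ⇌ 3 Ca^2+ + 2 PO4^3-
Ksp = [Ca^2+]^3[PO4^3-]^2
Let s be the molar solubility in this solution. [Ca^2+] = 3s, [PO4^3-] = 0.042 + 2s ≈ 0.042 (since PO4^3- from Na3PO4 dominates).
Ksp ≈ (3s)^3 × (0.042)^2
s = 4.6 x 10^-11 M
Check: 2s = 9.1 x 10^-11 ≪ 0.042, so the approximation is valid.

4.6 × 10^-11 M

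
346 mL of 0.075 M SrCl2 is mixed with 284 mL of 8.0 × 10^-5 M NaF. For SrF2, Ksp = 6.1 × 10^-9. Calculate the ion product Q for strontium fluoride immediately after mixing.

Total volume = 346 + 284 = 630 mL.
[Sr^2+] = 7.5 × 10^-2 × (346/630) = 4.12 × 10^-2 M
[F^-] = 8.0 x 10^-5 × (284/630) = 3.61 x 10^-5 M
SrF2(s) ⇌ Sr^2+(aq) + 2 F^-(aq), so Q = [Sr^2+][F^-]^2
Q = (4.12 × 10^-2)(3.61 × 10^-5)^2 = 5.4 × 10^-11
Q < Ksp, so no precipitate of SrF2 forms.

Q = 5.4 x 10^-11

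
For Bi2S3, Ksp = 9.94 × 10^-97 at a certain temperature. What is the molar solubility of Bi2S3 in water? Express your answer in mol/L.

Bi2S3(s) ⇌ 2 Bi^3+ + 3 S^2-
Ksp = [Bi^3+]^2[S^2-]^3
For each mole of Bi2S3 that dissolves: [Bi^3+] = 2s, [S^2-] = 3s.
Substituting: Ksp = (2s)^2(3s)^3 = 108s^5
Solving, s = (9.94 × 10^-97/108)^(1/5) = 2.47 × 10^-20 M

s = 2.47 × 10^-20 M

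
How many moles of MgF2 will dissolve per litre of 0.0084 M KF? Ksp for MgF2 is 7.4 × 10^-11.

MgF2(s) ⇌ Mg^2+(aq) + 2 F^-(aq)
Ksp = [Mg^2+][F^-]^2
If s mol/L dissolves here, [Mg^2+] = s, [F^-] = 0.0084 + 2s ≈ 0.0084 (common-ion effect: F^- is already 0.0084 M).
Ksp ≈ s × (0.0084)^2
s = 1.0 x 10^-6 M
Check: 2s = 2.1 × 10^-6 ≪ 0.0084, so the approximation is valid.

s ≈ 1.0 x 10^-6 M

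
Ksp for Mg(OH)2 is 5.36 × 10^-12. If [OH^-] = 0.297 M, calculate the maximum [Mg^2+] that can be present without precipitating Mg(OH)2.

[Mg^2+] ≈ 6.08 × 10^-11 M

Mg(OH)2(s) ⇌ Mg^2+ + 2 OH^-
Ksp = [Mg^2+][OH^-]^2
Precipitation begins when Q = Ksp. With [OH^-] = 0.297 M:
5.36 × 10^-12 = (0.297)^2 × [Mg^2+]
[Mg^2+] = (5.36 × 10^-12 / 8.821 x 10^-2) = 6.08 x 10^-11 M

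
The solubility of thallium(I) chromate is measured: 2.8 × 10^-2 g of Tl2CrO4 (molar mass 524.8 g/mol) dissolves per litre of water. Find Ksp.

Molar solubility s = (2.8 × 10^-2 g/L) / (524.8 g/mol) = 5.34 × 10^-5 M.
Tl2CrO4(s) ⇌ 2 Tl^+ + CrO4^2-
Let s = molar solubility. Then [Tl^+] = 2s and [CrO4^2-] = s.
Ksp = [Tl^+]^2[CrO4^2-]
Substituting: Ksp = (2s)^2s = 4s^3
With s = 5.34 x 10^-5: Ksp = 6.1 x 10^-13

Ksp = 6.1e-13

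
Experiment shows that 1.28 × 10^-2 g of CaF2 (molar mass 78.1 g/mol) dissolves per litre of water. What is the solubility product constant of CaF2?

Ksp ≈ 1.76 x 10^-11

Molar solubility s = (1.28 x 10^-2 g/L) / (78.1 g/mol) = 1.639 x 10^-4 M.
CaF2(s) <=> Ca^2+(aq) + 2 F^-(aq)
For each mole of CaF2 that dissolves: [Ca^2+] = s, [F^-] = 2s.
Ksp = [Ca^2+][F^-]^2
Ksp = s(2s)^2 = 4s^3
With s = 1.639 × 10^-4: Ksp = 1.76 × 10^-11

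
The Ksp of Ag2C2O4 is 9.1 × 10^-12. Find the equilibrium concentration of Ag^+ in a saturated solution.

[Ag^+] = 2.6e-4 M

Ag2C2O4(s) ⇌ 2 Ag^+ + C2O4^2-
Ksp = [Ag^+]^2[C2O4^2-]
With molar solubility s: [Ag^+] = 2s, [C2O4^2-] = s.
Ksp = (2s)^2s = 4s^3
s^3 = 9.1 × 10^-12 / 4, so s = 1.32 × 10^-4 M
[Ag^+] = 2s = 2.6 x 10^-4 M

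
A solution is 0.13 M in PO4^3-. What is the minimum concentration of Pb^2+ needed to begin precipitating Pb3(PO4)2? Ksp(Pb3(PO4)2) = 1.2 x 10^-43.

[Pb^2+] = 1.9 × 10^-14 M

Pb3(PO4)2(s) ⇌ 3 Pb^2+(aq) + 2 PO4^3-(aq)
Ksp = [Pb^2+]^3[PO4^3-]^2
Precipitation begins when Q = Ksp. With [PO4^3-] = 0.13 M:
1.2 x 10^-43 = (0.13)^2 × [Pb^2+]^3
[Pb^2+] = (1.2 x 10^-43 / 1.69 x 10^-2)^(1/3) = 1.9 x 10^-14 M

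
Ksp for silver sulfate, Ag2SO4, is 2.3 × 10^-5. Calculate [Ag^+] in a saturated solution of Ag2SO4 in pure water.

3.6e-2 M

Ag2SO4(s) ⇌ 2 Ag^+(aq) + SO4^2-(aq)
Ksp = [Ag^+]^2[SO4^2-]
For each mole of Ag2SO4 that dissolves: [Ag^+] = 2s, [SO4^2-] = s.
So Ksp = (2s)^2 × s = 4s^3
s = (2.3 × 10^-5 / 4)^(1/3) = 1.79 × 10^-2 M
[Ag^+] = 2s = 3.6 x 10^-2 M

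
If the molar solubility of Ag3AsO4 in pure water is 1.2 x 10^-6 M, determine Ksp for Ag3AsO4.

Ksp = 5.6e-23

Ag3AsO4(s) ⇌ 3 Ag^+(aq) + AsO4^3-(aq)
With molar solubility s: [Ag^+] = 3s, [AsO4^3-] = s.
Ksp = [Ag^+]^3[AsO4^3-]
Ksp = (3s)^3s = 27s^4
Ksp = 27 × (1.2 × 10^-6)^4 = 5.6 × 10^-23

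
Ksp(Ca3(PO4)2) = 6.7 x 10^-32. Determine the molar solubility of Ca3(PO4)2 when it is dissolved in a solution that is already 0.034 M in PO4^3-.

s ≈ 1.3 x 10^-10 M

Ca3(PO4)2(s) ⇌ 3 Ca^2+(aq) + 2 PO4^3-(aq)
Ksp = [Ca^2+]^3[PO4^3-]^2
Let s = moles of Ca3(PO4)2 that dissolve per litre. [Ca^2+] = 3s, [PO4^3-] = 0.034 + 2s ≈ 0.034 (since the PO4^3- already present dominates).
Ksp ≈ (3s)^3 × (0.034)^2
s = 1.3 × 10^-10 M
Check: 2s = 2.6 × 10^-10 ≪ 0.034, so the approximation is valid.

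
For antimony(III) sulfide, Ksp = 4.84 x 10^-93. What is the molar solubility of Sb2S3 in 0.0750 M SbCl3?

Sb2S3(s) ⇌ 2 Sb^3+(aq) + 3 S^2-(aq)
Ksp = [Sb^3+]^2[S^2-]^3
Let s = moles of Sb2S3 that dissolve per litre. [Sb^3+] = 0.0750 + 2s ≈ 0.0750, [S^2-] = 3s (common-ion effect: Sb^3+ is already 0.0750 M).
Ksp ≈ (0.0750)^2 × (3s)^3
s = 3.17 × 10^-31 M
Check: 2s = 6.3 x 10^-31 ≪ 0.0750, so the approximation is valid.

s ≈ 3.17e-31 M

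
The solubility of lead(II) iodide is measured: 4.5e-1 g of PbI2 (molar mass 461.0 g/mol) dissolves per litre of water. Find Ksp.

Molar solubility s = (4.5 x 10^-1 g/L) / (461.0 g/mol) = 9.76 x 10^-4 M.
PbI2(s) ⇌ Pb^2+ + 2 I^-
Let s = molar solubility. Then [Pb^2+] = s and [I^-] = 2s.
Ksp = [Pb^2+][I^-]^2
Ksp = s(2s)^2 = 4s^3
Ksp = 4 × (9.76 × 10^-4)^3 = 3.7 × 10^-9

3.7 × 10^-9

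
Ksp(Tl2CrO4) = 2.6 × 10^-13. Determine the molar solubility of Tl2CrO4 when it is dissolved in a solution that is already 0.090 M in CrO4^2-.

s = 8.5e-7 M

Tl2CrO4(s) ⇌ 2 Tl^+(aq) + CrO4^2-(aq)
Ksp = [Tl^+]^2[CrO4^2-]
If s mol/L dissolves here, [Tl^+] = 2s, [CrO4^2-] = 0.090 + s ≈ 0.090 (common-ion effect: CrO4^2- is already 0.090 M).
Ksp ≈ (2s)^2 × 0.090
s = 8.5 x 10^-7 M
Check: s = 8.5 × 10^-7 ≪ 0.090, so the approximation is valid.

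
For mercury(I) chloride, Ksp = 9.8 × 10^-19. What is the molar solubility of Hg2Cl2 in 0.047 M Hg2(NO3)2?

2.3 × 10^-9 M

Hg2Cl2(s) <=> Hg2^2+ + 2 Cl^-
Ksp = [Hg2^2+][Cl^-]^2
If s mol/L dissolves here, [Hg2^2+] = 0.047 + s ≈ 0.047, [Cl^-] = 2s (since Hg2^2+ from Hg2(NO3)2 dominates).
Ksp ≈ 0.047 × (2s)^2
s = 2.3 x 10^-9 M
Check: s = 2.3 x 10^-9 ≪ 0.047, so the approximation is valid.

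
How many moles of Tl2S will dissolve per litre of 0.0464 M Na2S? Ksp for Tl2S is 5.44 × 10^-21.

Tl2S(s) <=> 2 Tl^+(aq) + S^2-(aq)
Ksp = [Tl^+]^2[S^2-]
If s mol/L dissolves here, [Tl^+] = 2s, [S^2-] = 0.0464 + s ≈ 0.0464 (since S^2- from Na2S dominates).
Ksp ≈ (2s)^2 × 0.0464
s = 1.71 × 10^-10 M
Check: s = 1.7 × 10^-10 ≪ 0.0464, so the approximation is valid.

s ≈ 1.71 x 10^-10 M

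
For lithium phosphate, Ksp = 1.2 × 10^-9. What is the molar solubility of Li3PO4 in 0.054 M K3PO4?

Li3PO4(s) ⇌ 3 Li^+(aq) + PO4^3-(aq)
Ksp = [Li^+]^3[PO4^3-]
Let s be the molar solubility in this solution. [Li^+] = 3s, [PO4^3-] = 0.054 + s ≈ 0.054 (since PO4^3- from K3PO4 dominates).
Ksp ≈ (3s)^3 × 0.054
s = 9.4 × 10^-4 M
Check: s = 9.4 x 10^-4 ≪ 0.054, so the approximation is valid.

9.4 x 10^-4 M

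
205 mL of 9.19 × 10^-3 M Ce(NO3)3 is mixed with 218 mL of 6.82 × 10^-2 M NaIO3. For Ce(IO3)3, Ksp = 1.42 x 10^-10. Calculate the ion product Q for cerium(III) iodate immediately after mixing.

Total volume = 205 + 218 = 423 mL.
[Ce^3+] = 9.19 × 10^-3 × (205/423) = 4.454 × 10^-3 M
[IO3^-] = 6.82 x 10^-2 × (218/423) = 3.515 × 10^-2 M
Ce(IO3)3(s) ⇌ Ce^3+ + 3 IO3^-, so Q = [Ce^3+][IO3^-]^3
Q = (4.454 × 10^-3)(3.515 x 10^-2)^3 = 1.93 × 10^-7
Q > Ksp, so Ce(IO3)3 will precipitate.

Q ≈ 1.93e-7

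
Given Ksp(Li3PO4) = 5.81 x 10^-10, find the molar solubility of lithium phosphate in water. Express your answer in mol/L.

2.15 × 10^-3 M

Li3PO4(s) ⇌ 3 Li^+ + PO4^3-
Ksp = [Li^+]^3[PO4^3-]
If s mol/L of Li3PO4 dissolves, [Li^+] = 3s and [PO4^3-] = s.
Ksp = (3s)^3s = 27s^4
Solving, s = (5.81 x 10^-10/27)^(1/4) = 2.15 × 10^-3 M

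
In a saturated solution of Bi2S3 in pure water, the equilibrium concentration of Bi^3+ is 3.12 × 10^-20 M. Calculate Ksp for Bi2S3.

Bi2S3(s) ⇌ 2 Bi^3+(aq) + 3 S^2-(aq)
Stoichiometry gives [S^2-] = (3/2)[Bi^3+] = 4.680 × 10^-20 M.
Ksp = [Bi^3+]^2[S^2-]^3
Ksp = (3.12 × 10^-20)^2 × (4.680 × 10^-20)^3 = 9.98 × 10^-98

Ksp ≈ 9.98e-98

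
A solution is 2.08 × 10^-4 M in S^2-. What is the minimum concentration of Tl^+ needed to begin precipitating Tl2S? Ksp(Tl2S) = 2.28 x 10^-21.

[Tl^+] ≈ 3.31 × 10^-9 M

Tl2S(s) <=> 2 Tl^+(aq) + S^2-(aq)
Ksp = [Tl^+]^2[S^2-]
Precipitation begins when Q = Ksp. With [S^2-] = 2.08 × 10^-4 M:
2.28 x 10^-21 = (2.08 × 10^-4) × [Tl^+]^2
[Tl^+] = (2.28 x 10^-21 / 2.08 × 10^-4)^(1/2) = 3.31 x 10^-9 M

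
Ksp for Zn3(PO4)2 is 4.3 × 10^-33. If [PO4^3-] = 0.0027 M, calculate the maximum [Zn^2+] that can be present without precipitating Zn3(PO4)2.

Zn3(PO4)2(s) ⇌ 3 Zn^2+ + 2 PO4^3-
Ksp = [Zn^2+]^3[PO4^3-]^2
Precipitation begins when Q = Ksp. With [PO4^3-] = 0.0027 M:
4.3 × 10^-33 = (0.0027)^2 × [Zn^2+]^3
[Zn^2+] = (4.3 × 10^-33 / 7.29 × 10^-6)^(1/3) = 8.4 x 10^-10 M

[Zn^2+] ≈ 8.4e-10 M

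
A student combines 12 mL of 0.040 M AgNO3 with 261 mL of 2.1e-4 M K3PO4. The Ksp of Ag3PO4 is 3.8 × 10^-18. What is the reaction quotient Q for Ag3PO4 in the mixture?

Total volume = 12 + 261 = 273 mL.
[Ag^+] = 4.0 × 10^-2 × (12/273) = 1.76 × 10^-3 M
[PO4^3-] = 2.1 × 10^-4 × (261/273) = 2.01 × 10^-4 M
Ag3PO4(s) ⇌ 3 Ag^+ + PO4^3-, so Q = [Ag^+]^3[PO4^3-]
Q = (1.76 × 10^-3)^3(2.01 x 10^-4) = 1.1 × 10^-12
Q > Ksp, so Ag3PO4 will precipitate.

Q ≈ 1.1e-12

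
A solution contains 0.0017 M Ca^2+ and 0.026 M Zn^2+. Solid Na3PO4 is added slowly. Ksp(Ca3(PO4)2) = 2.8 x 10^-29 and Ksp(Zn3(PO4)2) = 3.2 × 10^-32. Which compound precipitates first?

Precipitation of each salt starts when its ion product equals its Ksp.
For Ca3(PO4)2: 2.8 x 10^-29 = (0.0017)^3 × [PO4^3-]^2  ⇒  [PO4^3-] = 7.5 x 10^-11 M.
For Zn3(PO4)2: 3.2 × 10^-32 = (0.026)^3 × [PO4^3-]^2  ⇒  [PO4^3-] = 4.3 × 10^-14 M.
The salt with the lower threshold [PO4^3-] precipitates first: Zn3(PO4)2.

Zn3(PO4)2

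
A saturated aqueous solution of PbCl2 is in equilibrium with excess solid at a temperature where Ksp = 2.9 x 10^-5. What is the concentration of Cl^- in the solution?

[Cl^-] = 3.9e-2 M

PbCl2(s) <=> Pb^2+(aq) + 2 Cl^-(aq)
Ksp = [Pb^2+][Cl^-]^2
With molar solubility s: [Pb^2+] = s, [Cl^-] = 2s.
Ksp = s(2s)^2 = 4s^3
s^3 = 2.9 x 10^-5 / 4, so s = 1.94 x 10^-2 M
[Cl^-] = 2s = 3.9 × 10^-2 M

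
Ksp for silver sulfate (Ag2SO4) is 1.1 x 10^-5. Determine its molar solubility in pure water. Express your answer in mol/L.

0.014 M

Ag2SO4(s) <=> 2 Ag^+(aq) + SO4^2-(aq)
Ksp = [Ag^+]^2[SO4^2-]
Let s = molar solubility. Then [Ag^+] = 2s and [SO4^2-] = s.
Substituting: Ksp = (2s)^2s = 4s^3
s^3 = 1.1 x 10^-5 / 4, so s = 1.4 × 10^-2 M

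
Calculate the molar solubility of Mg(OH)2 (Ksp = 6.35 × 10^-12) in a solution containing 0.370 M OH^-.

s ≈ 4.64 × 10^-11 M

Mg(OH)2(s) ⇌ Mg^2+ + 2 OH^-
Ksp = [Mg^2+][OH^-]^2
Let s be the molar solubility in this solution. [Mg^2+] = s, [OH^-] = 0.370 + 2s ≈ 0.370 (Ksp is small, so little additional dissolves).
Ksp ≈ s × (0.370)^2
s = 4.64 x 10^-11 M
Check: 2s = 9.3 × 10^-11 ≪ 0.370, so the approximation is valid.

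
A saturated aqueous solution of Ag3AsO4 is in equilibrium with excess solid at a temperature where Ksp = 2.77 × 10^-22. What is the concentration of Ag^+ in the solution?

5.37 x 10^-6 M

Ag3AsO4(s) ⇌ 3 Ag^+(aq) + AsO4^3-(aq)
Ksp = [Ag^+]^3[AsO4^3-]
If s mol/L of Ag3AsO4 dissolves, [Ag^+] = 3s and [AsO4^3-] = s.
Ksp = (3s)^3s = 27s^4
s = (2.77 × 10^-22 / 27)^(1/4) = 1.790 × 10^-6 M
[Ag^+] = 3s = 5.37 × 10^-6 M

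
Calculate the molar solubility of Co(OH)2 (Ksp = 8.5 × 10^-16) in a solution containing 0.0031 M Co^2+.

2.6 × 10^-7 M

Co(OH)2(s) <=> Co^2+ + 2 OH^-
Ksp = [Co^2+][OH^-]^2
Let s be the molar solubility in this solution. [Co^2+] = 0.0031 + s ≈ 0.0031, [OH^-] = 2s (common-ion effect: Co^2+ is already 0.0031 M).
Ksp ≈ 0.0031 × (2s)^2
s = 2.6 × 10^-7 M
Check: s = 2.6 × 10^-7 ≪ 0.0031, so the approximation is valid.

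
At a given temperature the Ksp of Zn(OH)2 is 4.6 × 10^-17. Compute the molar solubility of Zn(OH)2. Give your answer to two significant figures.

Zn(OH)2(s) <=> Zn^2+(aq) + 2 OH^-(aq)
Ksp = [Zn^2+][OH^-]^2
For each mole of Zn(OH)2 that dissolves: [Zn^2+] = s, [OH^-] = 2s.
Substituting: Ksp = s(2s)^2 = 4s^3
s = (4.6 × 10^-17 / 4)^(1/3) = 2.3 x 10^-6 M

s ≈ 2.3e-6 M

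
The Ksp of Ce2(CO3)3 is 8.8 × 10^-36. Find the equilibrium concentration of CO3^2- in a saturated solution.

Ce2(CO3)3(s) ⇌ 2 Ce^3+(aq) + 3 CO3^2-(aq)
Ksp = [Ce^3+]^2[CO3^2-]^3
With molar solubility s: [Ce^3+] = 2s, [CO3^2-] = 3s.
So Ksp = (2s)^2 × (3s)^3 = 108s^5
s = (8.8 × 10^-36 / 108)^(1/5) = 3.82 × 10^-8 M
[CO3^2-] = 3s = 1.1 × 10^-7 M

[CO3^2-] = 1.1 x 10^-7 M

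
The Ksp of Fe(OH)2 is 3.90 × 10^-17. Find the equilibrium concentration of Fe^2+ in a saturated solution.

2.14 × 10^-6 M

Fe(OH)2(s) <=> Fe^2+(aq) + 2 OH^-(aq)
Ksp = [Fe^2+][OH^-]^2
If s mol/L of Fe(OH)2 dissolves, [Fe^2+] = s and [OH^-] = 2s.
So Ksp = s × (2s)^2 = 4s^3
s^3 = 3.90 × 10^-17 / 4, so s = 2.136 x 10^-6 M
[Fe^2+] = s = 2.14 × 10^-6 M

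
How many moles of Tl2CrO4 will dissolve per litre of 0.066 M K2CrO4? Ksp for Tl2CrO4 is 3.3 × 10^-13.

Tl2CrO4(s) <=> 2 Tl^+(aq) + CrO4^2-(aq)
Ksp = [Tl^+]^2[CrO4^2-]
Let s = moles of Tl2CrO4 that dissolve per litre. [Tl^+] = 2s, [CrO4^2-] = 0.066 + s ≈ 0.066 (since CrO4^2- from K2CrO4 dominates).
Ksp ≈ (2s)^2 × 0.066
s = 1.1 × 10^-6 M
Check: s = 1.1 x 10^-6 ≪ 0.066, so the approximation is valid.

1.1e-6 M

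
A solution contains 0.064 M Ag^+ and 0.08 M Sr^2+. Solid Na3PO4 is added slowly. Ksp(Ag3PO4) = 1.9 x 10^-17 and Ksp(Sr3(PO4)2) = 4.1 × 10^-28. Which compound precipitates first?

Ag3PO4

Precipitation of each salt starts when its ion product equals its Ksp.
For Ag3PO4: 1.9 x 10^-17 = (0.064)^3 × [PO4^3-]  ⇒  [PO4^3-] = 7.2 × 10^-14 M.
For Sr3(PO4)2: 4.1 × 10^-28 = (0.08)^3 × [PO4^3-]^2  ⇒  [PO4^3-] = 8.9 x 10^-13 M.
The salt with the lower threshold [PO4^3-] precipitates first: Ag3PO4.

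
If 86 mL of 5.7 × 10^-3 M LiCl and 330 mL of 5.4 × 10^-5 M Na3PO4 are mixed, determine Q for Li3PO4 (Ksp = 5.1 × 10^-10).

Q = 7.0 × 10^-14

Total volume = 86 + 330 = 416 mL.
[Li^+] = 5.7 x 10^-3 × (86/416) = 1.18 × 10^-3 M
[PO4^3-] = 5.4 × 10^-5 × (330/416) = 4.28 x 10^-5 M
Li3PO4(s) <=> 3 Li^+ + PO4^3-, so Q = [Li^+]^3[PO4^3-]
Q = (1.18 × 10^-3)^3(4.28 × 10^-5) = 7.0 × 10^-14
Q < Ksp, so no precipitate of Li3PO4 forms.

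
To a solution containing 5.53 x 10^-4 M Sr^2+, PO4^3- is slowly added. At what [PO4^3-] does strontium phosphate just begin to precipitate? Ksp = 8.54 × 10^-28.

Sr3(PO4)2(s) ⇌ 3 Sr^2+(aq) + 2 PO4^3-(aq)
Ksp = [Sr^2+]^3[PO4^3-]^2
Precipitation begins when Q = Ksp. With [Sr^2+] = 5.53 x 10^-4 M:
8.54 × 10^-28 = (5.53 x 10^-4)^3 × [PO4^3-]^2
[PO4^3-] = (8.54 × 10^-28 / 1.691 × 10^-10)^(1/2) = 2.25 × 10^-9 M

[PO4^3-] = 2.25 x 10^-9 M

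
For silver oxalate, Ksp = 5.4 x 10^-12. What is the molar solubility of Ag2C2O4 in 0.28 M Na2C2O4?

Ag2C2O4(s) <=> 2 Ag^+ + C2O4^2-
Ksp = [Ag^+]^2[C2O4^2-]
Let s = moles of Ag2C2O4 that dissolve per litre. [Ag^+] = 2s, [C2O4^2-] = 0.28 + s ≈ 0.28 (common-ion effect: C2O4^2- is already 0.28 M).
Ksp ≈ (2s)^2 × 0.28
s = 2.2 x 10^-6 M
Check: s = 2.2 × 10^-6 ≪ 0.28, so the approximation is valid.

2.2 x 10^-6 M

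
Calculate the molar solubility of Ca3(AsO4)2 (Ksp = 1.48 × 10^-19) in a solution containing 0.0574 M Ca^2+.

1.40 × 10^-8 M

Ca3(AsO4)2(s) <=> 3 Ca^2+(aq) + 2 AsO4^3-(aq)
Ksp = [Ca^2+]^3[AsO4^3-]^2
Let s be the molar solubility in this solution. [Ca^2+] = 0.0574 + 3s ≈ 0.0574, [AsO4^3-] = 2s (common-ion effect: Ca^2+ is already 0.0574 M).
Ksp ≈ (0.0574)^3 × (2s)^2
s = 1.40 × 10^-8 M
Check: 3s = 4.2 × 10^-8 ≪ 0.0574, so the approximation is valid.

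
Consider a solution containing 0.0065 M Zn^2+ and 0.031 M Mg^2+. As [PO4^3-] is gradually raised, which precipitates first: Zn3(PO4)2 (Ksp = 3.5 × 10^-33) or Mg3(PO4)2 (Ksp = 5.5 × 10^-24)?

Zn3(PO4)2

Each salt begins to precipitate when Q = Ksp, i.e. when [PO4^3-] reaches its threshold.
For Zn3(PO4)2: 3.5 × 10^-33 = (0.0065)^3 × [PO4^3-]^2  ⇒  [PO4^3-] = 1.1 × 10^-13 M.
For Mg3(PO4)2: 5.5 × 10^-24 = (0.031)^3 × [PO4^3-]^2  ⇒  [PO4^3-] = 4.3 × 10^-10 M.
The salt with the lower threshold [PO4^3-] precipitates first: Zn3(PO4)2.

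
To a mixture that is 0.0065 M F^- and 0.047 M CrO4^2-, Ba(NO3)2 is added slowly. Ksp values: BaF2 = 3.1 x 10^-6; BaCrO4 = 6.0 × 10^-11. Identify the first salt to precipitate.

BaCrO4

Each salt begins to precipitate when Q = Ksp, i.e. when [Ba^2+] reaches its threshold.
For BaF2: 3.1 x 10^-6 = (0.0065)^2 × [Ba^2+]  ⇒  [Ba^2+] = 7.3 × 10^-2 M.
For BaCrO4: 6.0 × 10^-11 = 0.047 × [Ba^2+]  ⇒  [Ba^2+] = 1.3 × 10^-9 M.
The salt with the lower threshold [Ba^2+] precipitates first: BaCrO4.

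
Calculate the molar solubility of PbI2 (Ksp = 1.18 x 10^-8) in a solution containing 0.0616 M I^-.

s = 3.11e-6 M

PbI2(s) <=> Pb^2+(aq) + 2 I^-(aq)
Ksp = [Pb^2+][I^-]^2
Let s = moles of PbI2 that dissolve per litre. [Pb^2+] = s, [I^-] = 0.0616 + 2s ≈ 0.0616 (Ksp is small, so little additional dissolves).
Ksp ≈ s × (0.0616)^2
s = 3.11 x 10^-6 M
Check: 2s = 6.2 × 10^-6 ≪ 0.0616, so the approximation is valid.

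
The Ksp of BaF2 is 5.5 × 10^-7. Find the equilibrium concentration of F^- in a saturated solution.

[F^-] = 1.0 × 10^-2 M

BaF2(s) ⇌ Ba^2+ + 2 F^-
Ksp = [Ba^2+][F^-]^2
For each mole of BaF2 that dissolves: [Ba^2+] = s, [F^-] = 2s.
Ksp = s(2s)^2 = 4s^3
s = (5.5 × 10^-7 / 4)^(1/3) = 5.16 × 10^-3 M
[F^-] = 2s = 1.0 × 10^-2 M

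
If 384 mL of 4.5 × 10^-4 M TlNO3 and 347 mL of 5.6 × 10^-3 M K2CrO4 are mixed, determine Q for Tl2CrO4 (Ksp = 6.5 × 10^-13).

Total volume = 384 + 347 = 731 mL.
[Tl^+] = 4.5 × 10^-4 × (384/731) = 2.36 x 10^-4 M
[CrO4^2-] = 5.6 × 10^-3 × (347/731) = 2.66 × 10^-3 M
Tl2CrO4(s) <=> 2 Tl^+ + CrO4^2-, so Q = [Tl^+]^2[CrO4^2-]
Q = (2.36 x 10^-4)^2(2.66 x 10^-3) = 1.5 × 10^-10
Q > Ksp, so Tl2CrO4 will precipitate.

Q ≈ 1.5e-10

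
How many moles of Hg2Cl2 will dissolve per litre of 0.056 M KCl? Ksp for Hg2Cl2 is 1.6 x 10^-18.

Hg2Cl2(s) ⇌ Hg2^2+ + 2 Cl^-
Ksp = [Hg2^2+][Cl^-]^2
Let s be the molar solubility in this solution. [Hg2^2+] = s, [Cl^-] = 0.056 + 2s ≈ 0.056 (Ksp is small, so little additional dissolves).
Ksp ≈ s × (0.056)^2
s = 5.1 × 10^-16 M
Check: 2s = 1.0 × 10^-15 ≪ 0.056, so the approximation is valid.

5.1 x 10^-16 M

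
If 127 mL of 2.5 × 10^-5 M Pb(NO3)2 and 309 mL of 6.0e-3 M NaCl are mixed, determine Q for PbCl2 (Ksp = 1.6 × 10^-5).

Q = 1.3e-10

Total volume = 127 + 309 = 436 mL.
[Pb^2+] = 2.5 × 10^-5 × (127/436) = 7.28 × 10^-6 M
[Cl^-] = 6.0 × 10^-3 × (309/436) = 4.25 × 10^-3 M
PbCl2(s) ⇌ Pb^2+(aq) + 2 Cl^-(aq), so Q = [Pb^2+][Cl^-]^2
Q = (7.28 x 10^-6)(4.25 x 10^-3)^2 = 1.3 x 10^-10
Q < Ksp, so no precipitate of PbCl2 forms.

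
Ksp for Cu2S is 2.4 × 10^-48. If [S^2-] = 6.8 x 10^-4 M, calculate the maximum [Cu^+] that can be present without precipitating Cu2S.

[Cu^+] ≈ 5.9 x 10^-23 M

Cu2S(s) ⇌ 2 Cu^+ + S^2-
Ksp = [Cu^+]^2[S^2-]
Precipitation begins when Q = Ksp. With [S^2-] = 6.8 x 10^-4 M:
2.4 × 10^-48 = (6.8 x 10^-4) × [Cu^+]^2
[Cu^+] = (2.4 × 10^-48 / 6.8 × 10^-4)^(1/2) = 5.9 × 10^-23 M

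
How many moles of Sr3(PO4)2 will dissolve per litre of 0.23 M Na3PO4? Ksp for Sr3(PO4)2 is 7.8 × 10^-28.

8.2 × 10^-10 M

Sr3(PO4)2(s) <=> 3 Sr^2+ + 2 PO4^3-
Ksp = [Sr^2+]^3[PO4^3-]^2
If s mol/L dissolves here, [Sr^2+] = 3s, [PO4^3-] = 0.23 + 2s ≈ 0.23 (since PO4^3- from Na3PO4 dominates).
Ksp ≈ (3s)^3 × (0.23)^2
s = 8.2 x 10^-10 M
Check: 2s = 1.6 x 10^-9 ≪ 0.23, so the approximation is valid.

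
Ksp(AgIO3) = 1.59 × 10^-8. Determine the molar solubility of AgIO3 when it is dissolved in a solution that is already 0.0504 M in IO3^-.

AgIO3(s) ⇌ Ag^+ + IO3^-
Ksp = [Ag^+][IO3^-]
Let s = moles of AgIO3 that dissolve per litre. [Ag^+] = s, [IO3^-] = 0.0504 + s ≈ 0.0504 (common-ion effect: IO3^- is already 0.0504 M).
Ksp ≈ s × 0.0504
s = 3.15 x 10^-7 M
Check: s = 3.2 × 10^-7 ≪ 0.0504, so the approximation is valid.

s ≈ 3.15 × 10^-7 M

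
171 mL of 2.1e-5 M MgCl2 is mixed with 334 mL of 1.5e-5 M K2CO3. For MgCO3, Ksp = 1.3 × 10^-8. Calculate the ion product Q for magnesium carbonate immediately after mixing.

7.1 × 10^-11

Total volume = 171 + 334 = 505 mL.
[Mg^2+] = 2.1 × 10^-5 × (171/505) = 7.11 × 10^-6 M
[CO3^2-] = 1.5 x 10^-5 × (334/505) = 9.92 × 10^-6 M
MgCO3(s) <=> Mg^2+(aq) + CO3^2-(aq), so Q = [Mg^2+][CO3^2-]
Q = (7.11 × 10^-6)(9.92 × 10^-6) = 7.1 x 10^-11
Q < Ksp, so no precipitate of MgCO3 forms.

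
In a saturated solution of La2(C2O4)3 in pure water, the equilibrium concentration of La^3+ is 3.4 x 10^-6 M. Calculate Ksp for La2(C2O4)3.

Ksp = 1.5e-27

La2(C2O4)3(s) ⇌ 2 La^3+ + 3 C2O4^2-
Stoichiometry gives [C2O4^2-] = (3/2)[La^3+] = 5.10 × 10^-6 M.
Ksp = [La^3+]^2[C2O4^2-]^3
Ksp = (3.4 × 10^-6)^2 × (5.10 x 10^-6)^3 = 1.5 × 10^-27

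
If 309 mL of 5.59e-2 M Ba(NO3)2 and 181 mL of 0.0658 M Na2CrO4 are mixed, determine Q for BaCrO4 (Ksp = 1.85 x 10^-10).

Total volume = 309 + 181 = 490 mL.
[Ba^2+] = 5.59 × 10^-2 × (309/490) = 3.525 × 10^-2 M
[CrO4^2-] = 6.58 x 10^-2 × (181/490) = 2.431 x 10^-2 M
BaCrO4(s) ⇌ Ba^2+(aq) + CrO4^2-(aq), so Q = [Ba^2+][CrO4^2-]
Q = (3.525 × 10^-2)(2.431 x 10^-2) = 8.57 × 10^-4
Q > Ksp, so BaCrO4 will precipitate.

Q = 8.57e-4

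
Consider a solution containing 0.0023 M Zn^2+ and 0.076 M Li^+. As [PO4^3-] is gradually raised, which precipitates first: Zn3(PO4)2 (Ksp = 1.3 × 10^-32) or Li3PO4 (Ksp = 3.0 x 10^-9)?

Zn3(PO4)2

Precipitation of each salt starts when its ion product equals its Ksp.
For Zn3(PO4)2: 1.3 × 10^-32 = (0.0023)^3 × [PO4^3-]^2  ⇒  [PO4^3-] = 1.0 × 10^-12 M.
For Li3PO4: 3.0 x 10^-9 = (0.076)^3 × [PO4^3-]  ⇒  [PO4^3-] = 6.8 × 10^-6 M.
The salt with the lower threshold [PO4^3-] precipitates first: Zn3(PO4)2.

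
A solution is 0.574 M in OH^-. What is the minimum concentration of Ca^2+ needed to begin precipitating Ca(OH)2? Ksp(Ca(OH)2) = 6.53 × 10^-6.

1.98e-5 M

Ca(OH)2(s) <=> Ca^2+(aq) + 2 OH^-(aq)
Ksp = [Ca^2+][OH^-]^2
Precipitation begins when Q = Ksp. With [OH^-] = 0.574 M:
6.53 × 10^-6 = (0.574)^2 × [Ca^2+]
[Ca^2+] = (6.53 × 10^-6 / 3.295 × 10^-1) = 1.98 × 10^-5 M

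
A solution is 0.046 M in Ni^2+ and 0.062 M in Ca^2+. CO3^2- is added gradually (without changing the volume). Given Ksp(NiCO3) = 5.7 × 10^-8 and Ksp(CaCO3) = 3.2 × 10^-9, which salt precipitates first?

Precipitation of each salt starts when its ion product equals its Ksp.
For NiCO3: 5.7 × 10^-8 = 0.046 × [CO3^2-]  ⇒  [CO3^2-] = 1.2 × 10^-6 M.
For CaCO3: 3.2 × 10^-9 = 0.062 × [CO3^2-]  ⇒  [CO3^2-] = 5.2 x 10^-8 M.
The salt with the lower threshold [CO3^2-] precipitates first: CaCO3.

CaCO3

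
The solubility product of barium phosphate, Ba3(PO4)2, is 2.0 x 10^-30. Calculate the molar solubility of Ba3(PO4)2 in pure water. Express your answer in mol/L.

4.5 × 10^-7 M

Ba3(PO4)2(s) ⇌ 3 Ba^2+ + 2 PO4^3-
Ksp = [Ba^2+]^3[PO4^3-]^2
For each mole of Ba3(PO4)2 that dissolves: [Ba^2+] = 3s, [PO4^3-] = 2s.
So Ksp = (3s)^3 × (2s)^2 = 108s^5
s = (2.0 x 10^-30 / 108)^(1/5) = 4.5 × 10^-7 M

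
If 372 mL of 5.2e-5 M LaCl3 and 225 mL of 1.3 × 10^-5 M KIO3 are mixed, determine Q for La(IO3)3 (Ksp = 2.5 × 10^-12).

Total volume = 372 + 225 = 597 mL.
[La^3+] = 5.2 x 10^-5 × (372/597) = 3.24 x 10^-5 M
[IO3^-] = 1.3 × 10^-5 × (225/597) = 4.90 × 10^-6 M
La(IO3)3(s) ⇌ La^3+(aq) + 3 IO3^-(aq), so Q = [La^3+][IO3^-]^3
Q = (3.24 × 10^-5)(4.90 × 10^-6)^3 = 3.8 × 10^-21
Q < Ksp, so no precipitate of La(IO3)3 forms.

Q ≈ 3.8 x 10^-21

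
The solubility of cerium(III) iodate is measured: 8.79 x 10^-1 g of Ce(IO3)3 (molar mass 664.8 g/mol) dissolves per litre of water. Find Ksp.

8.25e-11

Molar solubility s = (8.79 x 10^-1 g/L) / (664.8 g/mol) = 1.322 x 10^-3 M.
Ce(IO3)3(s) ⇌ Ce^3+(aq) + 3 IO3^-(aq)
Let s = molar solubility. Then [Ce^3+] = s and [IO3^-] = 3s.
Ksp = [Ce^3+][IO3^-]^3
Ksp = s(3s)^3 = 27s^4
Ksp = 27 × (1.322 × 10^-3)^4 = 8.25 x 10^-11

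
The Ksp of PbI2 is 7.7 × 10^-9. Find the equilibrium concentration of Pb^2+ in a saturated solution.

1.2e-3 M

PbI2(s) <=> Pb^2+ + 2 I^-
Ksp = [Pb^2+][I^-]^2
If s mol/L of PbI2 dissolves, [Pb^2+] = s and [I^-] = 2s.
So Ksp = s × (2s)^2 = 4s^3
s = (7.7 × 10^-9 / 4)^(1/3) = 1.24 × 10^-3 M
[Pb^2+] = s = 1.2 x 10^-3 M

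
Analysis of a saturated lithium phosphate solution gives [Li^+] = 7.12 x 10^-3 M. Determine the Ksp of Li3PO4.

Li3PO4(s) <=> 3 Li^+ + PO4^3-
Stoichiometry gives [PO4^3-] = (1/3)[Li^+] = 2.373 × 10^-3 M.
Ksp = [Li^+]^3[PO4^3-]
Ksp = (7.12 x 10^-3)^3 × 2.373 × 10^-3 = 8.57 × 10^-10

Ksp ≈ 8.57 × 10^-10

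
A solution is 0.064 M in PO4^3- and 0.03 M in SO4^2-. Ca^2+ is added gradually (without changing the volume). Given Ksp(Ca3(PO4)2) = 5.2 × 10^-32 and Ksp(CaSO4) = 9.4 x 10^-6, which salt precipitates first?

Ca3(PO4)2

Precipitation of each salt starts when its ion product equals its Ksp.
For Ca3(PO4)2: 5.2 × 10^-32 = (0.064)^2 × [Ca^2+]^3  ⇒  [Ca^2+] = 2.3 × 10^-10 M.
For CaSO4: 9.4 x 10^-6 = 0.03 × [Ca^2+]  ⇒  [Ca^2+] = 3.1 x 10^-4 M.
The salt with the lower threshold [Ca^2+] precipitates first: Ca3(PO4)2.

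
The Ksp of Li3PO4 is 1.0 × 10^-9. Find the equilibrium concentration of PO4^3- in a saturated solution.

Li3PO4(s) ⇌ 3 Li^+(aq) + PO4^3-(aq)
Ksp = [Li^+]^3[PO4^3-]
With molar solubility s: [Li^+] = 3s, [PO4^3-] = s.
Substituting: Ksp = (3s)^3s = 27s^4
Solving, s = (1.0 × 10^-9/27)^(1/4) = 2.47 x 10^-3 M
[PO4^3-] = s = 2.5 × 10^-3 M

[PO4^3-] ≈ 2.5 × 10^-3 M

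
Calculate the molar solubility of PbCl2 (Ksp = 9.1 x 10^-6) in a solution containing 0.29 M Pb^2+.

PbCl2(s) <=> Pb^2+(aq) + 2 Cl^-(aq)
Ksp = [Pb^2+][Cl^-]^2
Let s = moles of PbCl2 that dissolve per litre. [Pb^2+] = 0.29 + s ≈ 0.29, [Cl^-] = 2s (common-ion effect: Pb^2+ is already 0.29 M).
Ksp ≈ 0.29 × (2s)^2
s = 2.8 × 10^-3 M
Check: s = 2.8 × 10^-3 ≪ 0.29, so the approximation is valid.

s = 2.8e-3 M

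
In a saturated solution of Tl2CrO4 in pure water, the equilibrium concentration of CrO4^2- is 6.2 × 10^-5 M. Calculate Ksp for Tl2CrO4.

Tl2CrO4(s) ⇌ 2 Tl^+(aq) + CrO4^2-(aq)
Stoichiometry gives [Tl^+] = (2/1)[CrO4^2-] = 1.24 × 10^-4 M.
Ksp = [Tl^+]^2[CrO4^2-]
Ksp = (1.24 × 10^-4)^2 × 6.2 × 10^-5 = 9.5 × 10^-13

Ksp = 9.5 × 10^-13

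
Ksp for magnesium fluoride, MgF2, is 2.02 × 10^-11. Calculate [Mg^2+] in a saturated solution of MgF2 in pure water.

[Mg^2+] ≈ 1.72e-4 M

MgF2(s) ⇌ Mg^2+(aq) + 2 F^-(aq)
Ksp = [Mg^2+][F^-]^2
Let s = molar solubility. Then [Mg^2+] = s and [F^-] = 2s.
Ksp = s(2s)^2 = 4s^3
s^3 = 2.02 × 10^-11 / 4, so s = 1.716 x 10^-4 M
[Mg^2+] = s = 1.72 × 10^-4 M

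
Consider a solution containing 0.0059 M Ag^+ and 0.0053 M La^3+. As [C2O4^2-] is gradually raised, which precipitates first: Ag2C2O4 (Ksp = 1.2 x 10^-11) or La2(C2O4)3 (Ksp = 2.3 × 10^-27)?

La2(C2O4)3

Each salt begins to precipitate when Q = Ksp, i.e. when [C2O4^2-] reaches its threshold.
For Ag2C2O4: 1.2 x 10^-11 = (0.0059)^2 × [C2O4^2-]  ⇒  [C2O4^2-] = 3.4 × 10^-7 M.
For La2(C2O4)3: 2.3 × 10^-27 = (0.0053)^2 × [C2O4^2-]^3  ⇒  [C2O4^2-] = 4.3 x 10^-8 M.
The salt with the lower threshold [C2O4^2-] precipitates first: La2(C2O4)3.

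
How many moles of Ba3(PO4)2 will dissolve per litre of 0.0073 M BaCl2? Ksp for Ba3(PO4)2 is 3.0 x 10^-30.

1.4 x 10^-12 M

Ba3(PO4)2(s) ⇌ 3 Ba^2+ + 2 PO4^3-
Ksp = [Ba^2+]^3[PO4^3-]^2
If s mol/L dissolves here, [Ba^2+] = 0.0073 + 3s ≈ 0.0073, [PO4^3-] = 2s (Ksp is small, so little additional dissolves).
Ksp ≈ (0.0073)^3 × (2s)^2
s = 1.4 x 10^-12 M
Check: 3s = 4.2 × 10^-12 ≪ 0.0073, so the approximation is valid.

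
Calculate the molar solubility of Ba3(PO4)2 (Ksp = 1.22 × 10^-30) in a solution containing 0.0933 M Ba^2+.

Ba3(PO4)2(s) ⇌ 3 Ba^2+ + 2 PO4^3-
Ksp = [Ba^2+]^3[PO4^3-]^2
Let s = moles of Ba3(PO4)2 that dissolve per litre. [Ba^2+] = 0.0933 + 3s ≈ 0.0933, [PO4^3-] = 2s (common-ion effect: Ba^2+ is already 0.0933 M).
Ksp ≈ (0.0933)^3 × (2s)^2
s = 1.94 × 10^-14 M
Check: 3s = 5.8 × 10^-14 ≪ 0.0933, so the approximation is valid.

1.94e-14 M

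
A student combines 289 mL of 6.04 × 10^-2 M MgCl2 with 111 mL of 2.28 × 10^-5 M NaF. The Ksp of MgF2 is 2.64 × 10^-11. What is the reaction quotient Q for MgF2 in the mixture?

Total volume = 289 + 111 = 400 mL.
[Mg^2+] = 6.04 × 10^-2 × (289/400) = 4.364 × 10^-2 M
[F^-] = 2.28 × 10^-5 × (111/400) = 6.327 x 10^-6 M
MgF2(s) ⇌ Mg^2+ + 2 F^-, so Q = [Mg^2+][F^-]^2
Q = (4.364 × 10^-2)(6.327 x 10^-6)^2 = 1.75 x 10^-12
Q < Ksp, so no precipitate of MgF2 forms.

1.75 × 10^-12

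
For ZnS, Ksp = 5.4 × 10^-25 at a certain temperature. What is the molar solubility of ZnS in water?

s = 7.3 × 10^-13 M

ZnS(s) ⇌ Zn^2+ + S^2-
Ksp = [Zn^2+][S^2-]
For each mole of ZnS that dissolves: [Zn^2+] = s, [S^2-] = s.
Ksp = s × s = s^2
s = (5.4 × 10^-25)^(1/2) = 7.3 × 10^-13 M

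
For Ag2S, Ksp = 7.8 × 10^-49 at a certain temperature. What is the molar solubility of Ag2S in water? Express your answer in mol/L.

5.8 x 10^-17 M

Ag2S(s) ⇌ 2 Ag^+(aq) + S^2-(aq)
Ksp = [Ag^+]^2[S^2-]
For each mole of Ag2S that dissolves: [Ag^+] = 2s, [S^2-] = s.
So Ksp = (2s)^2 × s = 4s^3
Solving, s = (7.8 × 10^-49/4)^(1/3) = 5.8 × 10^-17 M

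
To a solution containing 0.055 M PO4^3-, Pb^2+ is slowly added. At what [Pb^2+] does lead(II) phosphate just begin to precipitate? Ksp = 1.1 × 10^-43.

[Pb^2+] = 3.3 × 10^-14 M

Pb3(PO4)2(s) ⇌ 3 Pb^2+(aq) + 2 PO4^3-(aq)
Ksp = [Pb^2+]^3[PO4^3-]^2
Precipitation begins when Q = Ksp. With [PO4^3-] = 0.055 M:
1.1 × 10^-43 = (0.055)^2 × [Pb^2+]^3
[Pb^2+] = (1.1 × 10^-43 / 3.03 × 10^-3)^(1/3) = 3.3 x 10^-14 M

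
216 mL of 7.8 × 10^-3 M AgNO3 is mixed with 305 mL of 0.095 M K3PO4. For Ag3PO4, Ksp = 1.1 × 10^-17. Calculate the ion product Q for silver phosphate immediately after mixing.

Q ≈ 1.9e-9

Total volume = 216 + 305 = 521 mL.
[Ag^+] = 7.8 × 10^-3 × (216/521) = 3.23 × 10^-3 M
[PO4^3-] = 9.5 × 10^-2 × (305/521) = 5.56 × 10^-2 M
Ag3PO4(s) ⇌ 3 Ag^+ + PO4^3-, so Q = [Ag^+]^3[PO4^3-]
Q = (3.23 x 10^-3)^3(5.56 × 10^-2) = 1.9 × 10^-9
Q > Ksp, so Ag3PO4 will precipitate.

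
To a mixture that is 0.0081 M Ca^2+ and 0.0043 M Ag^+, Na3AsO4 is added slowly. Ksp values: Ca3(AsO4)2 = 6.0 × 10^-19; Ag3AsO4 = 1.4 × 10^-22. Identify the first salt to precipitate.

Ag3AsO4

Each salt begins to precipitate when Q = Ksp, i.e. when [AsO4^3-] reaches its threshold.
For Ca3(AsO4)2: 6.0 × 10^-19 = (0.0081)^3 × [AsO4^3-]^2  ⇒  [AsO4^3-] = 1.1 × 10^-6 M.
For Ag3AsO4: 1.4 × 10^-22 = (0.0043)^3 × [AsO4^3-]  ⇒  [AsO4^3-] = 1.8 × 10^-15 M.
The salt with the lower threshold [AsO4^3-] precipitates first: Ag3AsO4.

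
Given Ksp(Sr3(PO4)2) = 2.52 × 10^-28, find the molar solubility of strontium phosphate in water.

s = 1.18e-6 M

Sr3(PO4)2(s) ⇌ 3 Sr^2+(aq) + 2 PO4^3-(aq)
Ksp = [Sr^2+]^3[PO4^3-]^2
If s mol/L of Sr3(PO4)2 dissolves, [Sr^2+] = 3s and [PO4^3-] = 2s.
Substituting: Ksp = (3s)^3(2s)^2 = 108s^5
s^5 = 2.52 × 10^-28 / 108, so s = 1.18 × 10^-6 M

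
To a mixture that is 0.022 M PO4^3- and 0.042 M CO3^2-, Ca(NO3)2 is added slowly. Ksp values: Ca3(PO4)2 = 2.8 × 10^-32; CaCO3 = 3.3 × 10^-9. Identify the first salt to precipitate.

Precipitation of each salt starts when its ion product equals its Ksp.
For Ca3(PO4)2: 2.8 × 10^-32 = (0.022)^2 × [Ca^2+]^3  ⇒  [Ca^2+] = 3.9 × 10^-10 M.
For CaCO3: 3.3 × 10^-9 = 0.042 × [Ca^2+]  ⇒  [Ca^2+] = 7.9 × 10^-8 M.
The salt with the lower threshold [Ca^2+] precipitates first: Ca3(PO4)2.

Ca3(PO4)2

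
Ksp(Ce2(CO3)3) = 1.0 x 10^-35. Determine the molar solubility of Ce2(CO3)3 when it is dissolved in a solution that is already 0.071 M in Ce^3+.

Ce2(CO3)3(s) <=> 2 Ce^3+(aq) + 3 CO3^2-(aq)
Ksp = [Ce^3+]^2[CO3^2-]^3
If s mol/L dissolves here, [Ce^3+] = 0.071 + 2s ≈ 0.071, [CO3^2-] = 3s (since the Ce^3+ already present dominates).
Ksp ≈ (0.071)^2 × (3s)^3
s = 4.2 × 10^-12 M
Check: 2s = 8.4 x 10^-12 ≪ 0.071, so the approximation is valid.

4.2e-12 M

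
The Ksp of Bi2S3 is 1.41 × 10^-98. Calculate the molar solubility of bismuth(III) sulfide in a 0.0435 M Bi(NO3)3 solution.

Bi2S3(s) <=> 2 Bi^3+ + 3 S^2-
Ksp = [Bi^3+]^2[S^2-]^3
Let s = moles of Bi2S3 that dissolve per litre. [Bi^3+] = 0.0435 + 2s ≈ 0.0435, [S^2-] = 3s (since Bi^3+ from Bi(NO3)3 dominates).
Ksp ≈ (0.0435)^2 × (3s)^3
s = 6.51 × 10^-33 M
Check: 2s = 1.3 × 10^-32 ≪ 0.0435, so the approximation is valid.

s ≈ 6.51 × 10^-33 M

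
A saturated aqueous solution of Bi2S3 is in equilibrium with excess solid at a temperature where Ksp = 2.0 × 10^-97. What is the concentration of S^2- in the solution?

[S^2-] = 5.4e-20 M

Bi2S3(s) <=> 2 Bi^3+(aq) + 3 S^2-(aq)
Ksp = [Bi^3+]^2[S^2-]^3
Let s = molar solubility. Then [Bi^3+] = 2s and [S^2-] = 3s.
Ksp = (2s)^2(3s)^3 = 108s^5
s = (2.0 × 10^-97 / 108)^(1/5) = 1.79 × 10^-20 M
[S^2-] = 3s = 5.4 × 10^-20 M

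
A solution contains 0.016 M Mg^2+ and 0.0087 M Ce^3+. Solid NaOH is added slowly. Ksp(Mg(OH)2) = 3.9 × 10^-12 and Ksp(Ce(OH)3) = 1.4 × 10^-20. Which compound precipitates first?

Each salt begins to precipitate when Q = Ksp, i.e. when [OH^-] reaches its threshold.
For Mg(OH)2: 3.9 × 10^-12 = 0.016 × [OH^-]^2  ⇒  [OH^-] = 1.6 x 10^-5 M.
For Ce(OH)3: 1.4 × 10^-20 = 0.0087 × [OH^-]^3  ⇒  [OH^-] = 1.2 x 10^-6 M.
The salt with the lower threshold [OH^-] precipitates first: Ce(OH)3.

Ce(OH)3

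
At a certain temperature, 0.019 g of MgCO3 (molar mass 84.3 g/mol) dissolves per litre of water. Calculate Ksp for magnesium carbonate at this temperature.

Ksp = 5.1 × 10^-8

Molar solubility s = (1.9 × 10^-2 g/L) / (84.3 g/mol) = 2.25 x 10^-4 M.
MgCO3(s) ⇌ Mg^2+(aq) + CO3^2-(aq)
For each mole of MgCO3 that dissolves: [Mg^2+] = s, [CO3^2-] = s.
Ksp = [Mg^2+][CO3^2-]
Ksp = s^2
Ksp = (2.25 × 10^-4)^2 = 5.1 × 10^-8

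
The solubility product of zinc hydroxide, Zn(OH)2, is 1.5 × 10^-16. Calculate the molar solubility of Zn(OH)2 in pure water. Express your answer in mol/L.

Zn(OH)2(s) ⇌ Zn^2+ + 2 OH^-
Ksp = [Zn^2+][OH^-]^2
With molar solubility s: [Zn^2+] = s, [OH^-] = 2s.
So Ksp = s × (2s)^2 = 4s^3
Solving, s = (1.5 × 10^-16/4)^(1/3) = 3.3 × 10^-6 M

3.3 x 10^-6 M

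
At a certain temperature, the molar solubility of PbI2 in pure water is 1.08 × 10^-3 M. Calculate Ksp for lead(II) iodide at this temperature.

PbI2(s) <=> Pb^2+(aq) + 2 I^-(aq)
With molar solubility s: [Pb^2+] = s, [I^-] = 2s.
Ksp = [Pb^2+][I^-]^2
Ksp = s(2s)^2 = 4s^3
With s = 1.08 × 10^-3: Ksp = 5.04 × 10^-9

Ksp ≈ 5.04 x 10^-9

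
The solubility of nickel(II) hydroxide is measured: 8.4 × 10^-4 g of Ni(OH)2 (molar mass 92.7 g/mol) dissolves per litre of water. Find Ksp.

3.0 × 10^-15

Molar solubility s = (8.4 × 10^-4 g/L) / (92.7 g/mol) = 9.06 x 10^-6 M.
Ni(OH)2(s) ⇌ Ni^2+(aq) + 2 OH^-(aq)
If s mol/L of Ni(OH)2 dissolves, [Ni^2+] = s and [OH^-] = 2s.
Ksp = [Ni^2+][OH^-]^2
Ksp = s(2s)^2 = 4s^3
Ksp = 4 × (9.06 x 10^-6)^3 = 3.0 × 10^-15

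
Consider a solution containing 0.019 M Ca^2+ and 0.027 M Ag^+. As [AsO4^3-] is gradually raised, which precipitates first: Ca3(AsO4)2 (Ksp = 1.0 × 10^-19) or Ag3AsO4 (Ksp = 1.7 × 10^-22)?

Ag3AsO4

Each salt begins to precipitate when Q = Ksp, i.e. when [AsO4^3-] reaches its threshold.
For Ca3(AsO4)2: 1.0 × 10^-19 = (0.019)^3 × [AsO4^3-]^2  ⇒  [AsO4^3-] = 1.2 x 10^-7 M.
For Ag3AsO4: 1.7 × 10^-22 = (0.027)^3 × [AsO4^3-]  ⇒  [AsO4^3-] = 8.6 × 10^-18 M.
The salt with the lower threshold [AsO4^3-] precipitates first: Ag3AsO4.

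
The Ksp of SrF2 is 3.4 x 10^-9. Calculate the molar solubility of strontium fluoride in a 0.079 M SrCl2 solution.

SrF2(s) ⇌ Sr^2+ + 2 F^-
Ksp = [Sr^2+][F^-]^2
If s mol/L dissolves here, [Sr^2+] = 0.079 + s ≈ 0.079, [F^-] = 2s (Ksp is small, so little additional dissolves).
Ksp ≈ 0.079 × (2s)^2
s = 1.0 × 10^-4 M
Check: s = 1.0 × 10^-4 ≪ 0.079, so the approximation is valid.

1.0 × 10^-4 M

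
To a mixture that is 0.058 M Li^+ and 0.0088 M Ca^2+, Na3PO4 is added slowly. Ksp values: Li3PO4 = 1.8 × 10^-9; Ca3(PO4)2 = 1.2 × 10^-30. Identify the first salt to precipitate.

Precipitation of each salt starts when its ion product equals its Ksp.
For Li3PO4: 1.8 × 10^-9 = (0.058)^3 × [PO4^3-]  ⇒  [PO4^3-] = 9.2 × 10^-6 M.
For Ca3(PO4)2: 1.2 × 10^-30 = (0.0088)^3 × [PO4^3-]^2  ⇒  [PO4^3-] = 1.3 x 10^-12 M.
The salt with the lower threshold [PO4^3-] precipitates first: Ca3(PO4)2.

Ca3(PO4)2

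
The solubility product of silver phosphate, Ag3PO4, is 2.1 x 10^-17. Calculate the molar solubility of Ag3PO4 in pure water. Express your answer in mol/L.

Ag3PO4(s) <=> 3 Ag^+(aq) + PO4^3-(aq)
Ksp = [Ag^+]^3[PO4^3-]
With molar solubility s: [Ag^+] = 3s, [PO4^3-] = s.
Ksp = (3s)^3s = 27s^4
Solving, s = (2.1 x 10^-17/27)^(1/4) = 3.0 x 10^-5 M

3.0e-5 M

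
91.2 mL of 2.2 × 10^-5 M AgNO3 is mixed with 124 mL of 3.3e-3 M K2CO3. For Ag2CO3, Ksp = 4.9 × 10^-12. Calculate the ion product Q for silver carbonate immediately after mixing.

Total volume = 91.2 + 124 = 215.2 mL.
[Ag^+] = 2.2 x 10^-5 × (91.2/215.2) = 9.32 × 10^-6 M
[CO3^2-] = 3.3 × 10^-3 × (124/215.2) = 1.90 x 10^-3 M
Ag2CO3(s) ⇌ 2 Ag^+(aq) + CO3^2-(aq), so Q = [Ag^+]^2[CO3^2-]
Q = (9.32 × 10^-6)^2(1.90 × 10^-3) = 1.7 x 10^-13
Q < Ksp, so no precipitate of Ag2CO3 forms.

Q ≈ 1.7 × 10^-13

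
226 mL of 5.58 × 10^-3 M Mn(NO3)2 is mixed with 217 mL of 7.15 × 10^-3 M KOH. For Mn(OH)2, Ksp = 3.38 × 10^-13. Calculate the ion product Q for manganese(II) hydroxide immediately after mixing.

Total volume = 226 + 217 = 443 mL.
[Mn^2+] = 5.58 × 10^-3 × (226/443) = 2.847 × 10^-3 M
[OH^-] = 7.15 × 10^-3 × (217/443) = 3.502 x 10^-3 M
Mn(OH)2(s) ⇌ Mn^2+(aq) + 2 OH^-(aq), so Q = [Mn^2+][OH^-]^2
Q = (2.847 × 10^-3)(3.502 x 10^-3)^2 = 3.49 × 10^-8
Q > Ksp, so Mn(OH)2 will precipitate.

Q = 3.49 × 10^-8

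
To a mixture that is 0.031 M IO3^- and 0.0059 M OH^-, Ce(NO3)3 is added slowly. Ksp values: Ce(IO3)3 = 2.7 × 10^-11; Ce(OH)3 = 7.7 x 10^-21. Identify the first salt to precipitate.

Ce(OH)3

Precipitation of each salt starts when its ion product equals its Ksp.
For Ce(IO3)3: 2.7 × 10^-11 = (0.031)^3 × [Ce^3+]  ⇒  [Ce^3+] = 9.1 × 10^-7 M.
For Ce(OH)3: 7.7 x 10^-21 = (0.0059)^3 × [Ce^3+]  ⇒  [Ce^3+] = 3.7 × 10^-14 M.
The salt with the lower threshold [Ce^3+] precipitates first: Ce(OH)3.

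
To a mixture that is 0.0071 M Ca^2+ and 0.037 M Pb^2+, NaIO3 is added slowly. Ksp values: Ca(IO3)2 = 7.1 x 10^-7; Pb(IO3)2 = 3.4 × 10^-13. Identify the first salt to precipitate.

Precipitation of each salt starts when its ion product equals its Ksp.
For Ca(IO3)2: 7.1 x 10^-7 = 0.0071 × [IO3^-]^2  ⇒  [IO3^-] = 1.0 × 10^-2 M.
For Pb(IO3)2: 3.4 × 10^-13 = 0.037 × [IO3^-]^2  ⇒  [IO3^-] = 3.0 × 10^-6 M.
The salt with the lower threshold [IO3^-] precipitates first: Pb(IO3)2.

Pb(IO3)2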